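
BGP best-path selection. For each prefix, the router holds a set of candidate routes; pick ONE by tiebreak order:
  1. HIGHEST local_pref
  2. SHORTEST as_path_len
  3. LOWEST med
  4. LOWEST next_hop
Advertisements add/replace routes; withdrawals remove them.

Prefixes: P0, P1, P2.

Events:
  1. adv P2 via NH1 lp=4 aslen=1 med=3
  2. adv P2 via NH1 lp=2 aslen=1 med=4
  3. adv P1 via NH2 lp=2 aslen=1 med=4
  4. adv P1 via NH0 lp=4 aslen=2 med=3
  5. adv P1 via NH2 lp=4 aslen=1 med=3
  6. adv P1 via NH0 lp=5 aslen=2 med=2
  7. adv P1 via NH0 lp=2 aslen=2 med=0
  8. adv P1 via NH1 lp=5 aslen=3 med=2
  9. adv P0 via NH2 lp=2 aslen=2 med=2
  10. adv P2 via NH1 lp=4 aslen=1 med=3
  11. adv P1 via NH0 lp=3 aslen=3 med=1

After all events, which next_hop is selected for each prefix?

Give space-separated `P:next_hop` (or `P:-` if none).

Answer: P0:NH2 P1:NH1 P2:NH1

Derivation:
Op 1: best P0=- P1=- P2=NH1
Op 2: best P0=- P1=- P2=NH1
Op 3: best P0=- P1=NH2 P2=NH1
Op 4: best P0=- P1=NH0 P2=NH1
Op 5: best P0=- P1=NH2 P2=NH1
Op 6: best P0=- P1=NH0 P2=NH1
Op 7: best P0=- P1=NH2 P2=NH1
Op 8: best P0=- P1=NH1 P2=NH1
Op 9: best P0=NH2 P1=NH1 P2=NH1
Op 10: best P0=NH2 P1=NH1 P2=NH1
Op 11: best P0=NH2 P1=NH1 P2=NH1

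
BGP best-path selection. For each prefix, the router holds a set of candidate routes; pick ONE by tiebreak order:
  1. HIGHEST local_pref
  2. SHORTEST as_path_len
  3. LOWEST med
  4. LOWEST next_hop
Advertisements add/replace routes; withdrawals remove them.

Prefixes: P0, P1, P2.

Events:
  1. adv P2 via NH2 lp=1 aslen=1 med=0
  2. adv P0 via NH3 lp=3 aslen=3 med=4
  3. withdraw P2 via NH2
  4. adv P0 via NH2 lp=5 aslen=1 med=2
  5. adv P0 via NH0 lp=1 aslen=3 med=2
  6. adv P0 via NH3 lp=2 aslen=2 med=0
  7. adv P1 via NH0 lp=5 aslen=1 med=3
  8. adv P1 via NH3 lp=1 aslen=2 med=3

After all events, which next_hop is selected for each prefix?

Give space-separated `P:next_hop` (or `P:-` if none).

Op 1: best P0=- P1=- P2=NH2
Op 2: best P0=NH3 P1=- P2=NH2
Op 3: best P0=NH3 P1=- P2=-
Op 4: best P0=NH2 P1=- P2=-
Op 5: best P0=NH2 P1=- P2=-
Op 6: best P0=NH2 P1=- P2=-
Op 7: best P0=NH2 P1=NH0 P2=-
Op 8: best P0=NH2 P1=NH0 P2=-

Answer: P0:NH2 P1:NH0 P2:-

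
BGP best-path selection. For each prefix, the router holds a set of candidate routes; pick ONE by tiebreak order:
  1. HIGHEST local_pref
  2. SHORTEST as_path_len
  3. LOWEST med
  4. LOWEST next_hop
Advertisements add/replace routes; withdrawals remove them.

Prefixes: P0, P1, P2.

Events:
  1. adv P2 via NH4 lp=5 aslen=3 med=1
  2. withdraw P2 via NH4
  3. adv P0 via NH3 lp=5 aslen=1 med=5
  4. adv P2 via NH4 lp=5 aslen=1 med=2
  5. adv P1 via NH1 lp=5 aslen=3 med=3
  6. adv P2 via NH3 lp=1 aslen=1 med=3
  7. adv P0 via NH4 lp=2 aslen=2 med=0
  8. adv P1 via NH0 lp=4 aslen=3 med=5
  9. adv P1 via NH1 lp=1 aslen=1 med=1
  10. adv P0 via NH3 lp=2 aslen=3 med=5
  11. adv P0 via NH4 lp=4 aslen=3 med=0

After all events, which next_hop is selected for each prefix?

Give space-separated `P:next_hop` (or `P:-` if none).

Answer: P0:NH4 P1:NH0 P2:NH4

Derivation:
Op 1: best P0=- P1=- P2=NH4
Op 2: best P0=- P1=- P2=-
Op 3: best P0=NH3 P1=- P2=-
Op 4: best P0=NH3 P1=- P2=NH4
Op 5: best P0=NH3 P1=NH1 P2=NH4
Op 6: best P0=NH3 P1=NH1 P2=NH4
Op 7: best P0=NH3 P1=NH1 P2=NH4
Op 8: best P0=NH3 P1=NH1 P2=NH4
Op 9: best P0=NH3 P1=NH0 P2=NH4
Op 10: best P0=NH4 P1=NH0 P2=NH4
Op 11: best P0=NH4 P1=NH0 P2=NH4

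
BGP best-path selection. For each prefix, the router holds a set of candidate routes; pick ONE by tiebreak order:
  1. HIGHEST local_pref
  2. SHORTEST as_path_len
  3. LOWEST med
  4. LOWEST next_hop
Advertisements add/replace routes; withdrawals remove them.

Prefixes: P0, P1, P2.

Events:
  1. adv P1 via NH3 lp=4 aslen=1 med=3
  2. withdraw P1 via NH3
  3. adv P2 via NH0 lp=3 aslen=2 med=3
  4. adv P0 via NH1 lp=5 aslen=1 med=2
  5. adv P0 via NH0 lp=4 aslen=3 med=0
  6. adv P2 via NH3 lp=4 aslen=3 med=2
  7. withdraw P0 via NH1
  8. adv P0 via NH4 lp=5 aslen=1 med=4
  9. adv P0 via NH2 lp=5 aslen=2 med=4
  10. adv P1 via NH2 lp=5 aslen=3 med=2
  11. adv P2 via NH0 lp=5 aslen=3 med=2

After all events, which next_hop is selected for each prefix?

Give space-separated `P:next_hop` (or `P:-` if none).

Op 1: best P0=- P1=NH3 P2=-
Op 2: best P0=- P1=- P2=-
Op 3: best P0=- P1=- P2=NH0
Op 4: best P0=NH1 P1=- P2=NH0
Op 5: best P0=NH1 P1=- P2=NH0
Op 6: best P0=NH1 P1=- P2=NH3
Op 7: best P0=NH0 P1=- P2=NH3
Op 8: best P0=NH4 P1=- P2=NH3
Op 9: best P0=NH4 P1=- P2=NH3
Op 10: best P0=NH4 P1=NH2 P2=NH3
Op 11: best P0=NH4 P1=NH2 P2=NH0

Answer: P0:NH4 P1:NH2 P2:NH0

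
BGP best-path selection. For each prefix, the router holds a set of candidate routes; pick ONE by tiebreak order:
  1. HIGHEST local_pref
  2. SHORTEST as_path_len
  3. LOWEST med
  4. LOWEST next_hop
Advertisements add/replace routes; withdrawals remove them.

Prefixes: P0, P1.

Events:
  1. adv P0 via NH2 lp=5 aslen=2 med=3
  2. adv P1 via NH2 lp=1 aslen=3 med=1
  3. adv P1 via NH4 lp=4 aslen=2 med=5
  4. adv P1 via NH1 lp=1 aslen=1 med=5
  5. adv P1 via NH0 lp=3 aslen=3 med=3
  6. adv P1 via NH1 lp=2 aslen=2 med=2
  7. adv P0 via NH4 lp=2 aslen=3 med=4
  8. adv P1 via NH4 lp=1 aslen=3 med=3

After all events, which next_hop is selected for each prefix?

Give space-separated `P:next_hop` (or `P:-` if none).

Answer: P0:NH2 P1:NH0

Derivation:
Op 1: best P0=NH2 P1=-
Op 2: best P0=NH2 P1=NH2
Op 3: best P0=NH2 P1=NH4
Op 4: best P0=NH2 P1=NH4
Op 5: best P0=NH2 P1=NH4
Op 6: best P0=NH2 P1=NH4
Op 7: best P0=NH2 P1=NH4
Op 8: best P0=NH2 P1=NH0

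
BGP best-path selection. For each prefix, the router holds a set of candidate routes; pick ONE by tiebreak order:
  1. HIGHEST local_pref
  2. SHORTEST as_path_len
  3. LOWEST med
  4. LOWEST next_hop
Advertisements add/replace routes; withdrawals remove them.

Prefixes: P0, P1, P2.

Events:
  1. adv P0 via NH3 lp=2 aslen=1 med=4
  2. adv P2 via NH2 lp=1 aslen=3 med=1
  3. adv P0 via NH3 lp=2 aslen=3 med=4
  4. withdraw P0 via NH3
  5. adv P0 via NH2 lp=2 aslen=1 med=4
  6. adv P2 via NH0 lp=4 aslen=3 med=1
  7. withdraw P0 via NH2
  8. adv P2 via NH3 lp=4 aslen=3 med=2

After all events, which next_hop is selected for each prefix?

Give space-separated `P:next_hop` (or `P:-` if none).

Answer: P0:- P1:- P2:NH0

Derivation:
Op 1: best P0=NH3 P1=- P2=-
Op 2: best P0=NH3 P1=- P2=NH2
Op 3: best P0=NH3 P1=- P2=NH2
Op 4: best P0=- P1=- P2=NH2
Op 5: best P0=NH2 P1=- P2=NH2
Op 6: best P0=NH2 P1=- P2=NH0
Op 7: best P0=- P1=- P2=NH0
Op 8: best P0=- P1=- P2=NH0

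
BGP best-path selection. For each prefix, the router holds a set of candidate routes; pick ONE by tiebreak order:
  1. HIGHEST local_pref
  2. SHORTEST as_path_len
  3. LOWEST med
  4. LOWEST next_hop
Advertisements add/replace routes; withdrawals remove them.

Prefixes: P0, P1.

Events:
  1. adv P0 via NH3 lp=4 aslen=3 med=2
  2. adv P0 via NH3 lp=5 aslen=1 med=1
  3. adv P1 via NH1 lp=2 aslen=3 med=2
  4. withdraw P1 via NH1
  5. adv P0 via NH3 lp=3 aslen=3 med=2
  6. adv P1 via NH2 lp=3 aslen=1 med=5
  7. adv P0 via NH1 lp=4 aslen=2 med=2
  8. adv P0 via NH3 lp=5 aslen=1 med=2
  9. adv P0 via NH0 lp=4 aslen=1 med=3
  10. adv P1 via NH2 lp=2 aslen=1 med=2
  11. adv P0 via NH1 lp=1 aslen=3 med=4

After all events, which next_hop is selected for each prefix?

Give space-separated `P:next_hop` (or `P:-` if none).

Op 1: best P0=NH3 P1=-
Op 2: best P0=NH3 P1=-
Op 3: best P0=NH3 P1=NH1
Op 4: best P0=NH3 P1=-
Op 5: best P0=NH3 P1=-
Op 6: best P0=NH3 P1=NH2
Op 7: best P0=NH1 P1=NH2
Op 8: best P0=NH3 P1=NH2
Op 9: best P0=NH3 P1=NH2
Op 10: best P0=NH3 P1=NH2
Op 11: best P0=NH3 P1=NH2

Answer: P0:NH3 P1:NH2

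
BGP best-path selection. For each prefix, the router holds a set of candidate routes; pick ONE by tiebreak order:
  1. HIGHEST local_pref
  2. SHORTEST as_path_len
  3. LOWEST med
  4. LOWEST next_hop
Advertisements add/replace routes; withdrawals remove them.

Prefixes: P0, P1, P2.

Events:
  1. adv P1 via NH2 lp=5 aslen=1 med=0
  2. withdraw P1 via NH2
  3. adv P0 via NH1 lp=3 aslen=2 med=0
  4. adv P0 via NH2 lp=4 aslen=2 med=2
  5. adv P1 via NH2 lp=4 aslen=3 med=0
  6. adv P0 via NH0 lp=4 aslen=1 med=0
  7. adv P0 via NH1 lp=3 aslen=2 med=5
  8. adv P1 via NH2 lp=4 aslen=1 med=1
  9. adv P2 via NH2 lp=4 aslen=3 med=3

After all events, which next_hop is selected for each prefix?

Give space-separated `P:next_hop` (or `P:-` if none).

Op 1: best P0=- P1=NH2 P2=-
Op 2: best P0=- P1=- P2=-
Op 3: best P0=NH1 P1=- P2=-
Op 4: best P0=NH2 P1=- P2=-
Op 5: best P0=NH2 P1=NH2 P2=-
Op 6: best P0=NH0 P1=NH2 P2=-
Op 7: best P0=NH0 P1=NH2 P2=-
Op 8: best P0=NH0 P1=NH2 P2=-
Op 9: best P0=NH0 P1=NH2 P2=NH2

Answer: P0:NH0 P1:NH2 P2:NH2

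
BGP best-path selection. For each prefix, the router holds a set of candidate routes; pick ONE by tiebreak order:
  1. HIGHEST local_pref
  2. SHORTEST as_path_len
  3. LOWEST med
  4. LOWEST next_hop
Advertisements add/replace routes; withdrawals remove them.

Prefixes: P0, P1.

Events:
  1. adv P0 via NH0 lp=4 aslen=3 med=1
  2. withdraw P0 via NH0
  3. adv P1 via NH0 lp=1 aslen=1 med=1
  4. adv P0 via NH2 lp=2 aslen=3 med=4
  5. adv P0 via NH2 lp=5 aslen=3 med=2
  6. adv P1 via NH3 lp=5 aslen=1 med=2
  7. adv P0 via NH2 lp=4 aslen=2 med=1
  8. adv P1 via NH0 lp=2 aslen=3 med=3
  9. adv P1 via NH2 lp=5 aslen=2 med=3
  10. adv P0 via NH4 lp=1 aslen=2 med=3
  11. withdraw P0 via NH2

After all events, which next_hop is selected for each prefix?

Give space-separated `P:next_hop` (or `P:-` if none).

Answer: P0:NH4 P1:NH3

Derivation:
Op 1: best P0=NH0 P1=-
Op 2: best P0=- P1=-
Op 3: best P0=- P1=NH0
Op 4: best P0=NH2 P1=NH0
Op 5: best P0=NH2 P1=NH0
Op 6: best P0=NH2 P1=NH3
Op 7: best P0=NH2 P1=NH3
Op 8: best P0=NH2 P1=NH3
Op 9: best P0=NH2 P1=NH3
Op 10: best P0=NH2 P1=NH3
Op 11: best P0=NH4 P1=NH3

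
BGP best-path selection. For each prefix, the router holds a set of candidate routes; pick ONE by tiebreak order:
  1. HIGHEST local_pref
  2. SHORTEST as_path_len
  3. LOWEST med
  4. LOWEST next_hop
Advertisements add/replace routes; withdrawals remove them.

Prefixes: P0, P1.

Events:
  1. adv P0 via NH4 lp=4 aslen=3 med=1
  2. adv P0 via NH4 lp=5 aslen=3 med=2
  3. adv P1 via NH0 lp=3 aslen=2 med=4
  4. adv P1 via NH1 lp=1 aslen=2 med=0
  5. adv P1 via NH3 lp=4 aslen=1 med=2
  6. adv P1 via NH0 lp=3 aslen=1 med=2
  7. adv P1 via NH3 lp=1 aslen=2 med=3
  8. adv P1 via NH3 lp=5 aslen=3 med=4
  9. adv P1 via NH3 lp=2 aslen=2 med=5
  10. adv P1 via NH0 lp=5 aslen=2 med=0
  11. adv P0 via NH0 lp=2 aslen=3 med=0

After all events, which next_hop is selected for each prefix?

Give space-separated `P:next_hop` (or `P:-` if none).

Op 1: best P0=NH4 P1=-
Op 2: best P0=NH4 P1=-
Op 3: best P0=NH4 P1=NH0
Op 4: best P0=NH4 P1=NH0
Op 5: best P0=NH4 P1=NH3
Op 6: best P0=NH4 P1=NH3
Op 7: best P0=NH4 P1=NH0
Op 8: best P0=NH4 P1=NH3
Op 9: best P0=NH4 P1=NH0
Op 10: best P0=NH4 P1=NH0
Op 11: best P0=NH4 P1=NH0

Answer: P0:NH4 P1:NH0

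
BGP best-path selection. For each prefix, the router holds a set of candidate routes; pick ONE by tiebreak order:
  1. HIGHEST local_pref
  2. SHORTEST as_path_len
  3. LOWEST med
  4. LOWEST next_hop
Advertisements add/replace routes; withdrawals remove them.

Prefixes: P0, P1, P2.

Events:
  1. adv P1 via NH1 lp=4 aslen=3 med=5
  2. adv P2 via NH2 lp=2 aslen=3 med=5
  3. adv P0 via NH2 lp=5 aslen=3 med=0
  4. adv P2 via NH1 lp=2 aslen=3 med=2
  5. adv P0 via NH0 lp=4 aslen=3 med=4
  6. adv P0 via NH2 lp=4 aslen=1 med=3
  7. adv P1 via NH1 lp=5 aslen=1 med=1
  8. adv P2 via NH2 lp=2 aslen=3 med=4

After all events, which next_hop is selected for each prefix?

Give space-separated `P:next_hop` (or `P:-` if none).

Answer: P0:NH2 P1:NH1 P2:NH1

Derivation:
Op 1: best P0=- P1=NH1 P2=-
Op 2: best P0=- P1=NH1 P2=NH2
Op 3: best P0=NH2 P1=NH1 P2=NH2
Op 4: best P0=NH2 P1=NH1 P2=NH1
Op 5: best P0=NH2 P1=NH1 P2=NH1
Op 6: best P0=NH2 P1=NH1 P2=NH1
Op 7: best P0=NH2 P1=NH1 P2=NH1
Op 8: best P0=NH2 P1=NH1 P2=NH1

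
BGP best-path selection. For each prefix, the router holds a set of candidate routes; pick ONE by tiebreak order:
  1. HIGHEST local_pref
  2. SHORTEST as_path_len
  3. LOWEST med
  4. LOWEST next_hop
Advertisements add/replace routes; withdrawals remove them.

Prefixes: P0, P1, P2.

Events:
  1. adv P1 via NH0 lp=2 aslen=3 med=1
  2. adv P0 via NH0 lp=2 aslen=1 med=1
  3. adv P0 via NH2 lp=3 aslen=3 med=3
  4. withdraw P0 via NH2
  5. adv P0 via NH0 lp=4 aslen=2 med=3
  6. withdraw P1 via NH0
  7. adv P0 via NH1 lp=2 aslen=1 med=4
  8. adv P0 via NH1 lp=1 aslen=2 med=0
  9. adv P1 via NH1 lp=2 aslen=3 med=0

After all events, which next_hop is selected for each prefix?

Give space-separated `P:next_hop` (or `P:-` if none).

Op 1: best P0=- P1=NH0 P2=-
Op 2: best P0=NH0 P1=NH0 P2=-
Op 3: best P0=NH2 P1=NH0 P2=-
Op 4: best P0=NH0 P1=NH0 P2=-
Op 5: best P0=NH0 P1=NH0 P2=-
Op 6: best P0=NH0 P1=- P2=-
Op 7: best P0=NH0 P1=- P2=-
Op 8: best P0=NH0 P1=- P2=-
Op 9: best P0=NH0 P1=NH1 P2=-

Answer: P0:NH0 P1:NH1 P2:-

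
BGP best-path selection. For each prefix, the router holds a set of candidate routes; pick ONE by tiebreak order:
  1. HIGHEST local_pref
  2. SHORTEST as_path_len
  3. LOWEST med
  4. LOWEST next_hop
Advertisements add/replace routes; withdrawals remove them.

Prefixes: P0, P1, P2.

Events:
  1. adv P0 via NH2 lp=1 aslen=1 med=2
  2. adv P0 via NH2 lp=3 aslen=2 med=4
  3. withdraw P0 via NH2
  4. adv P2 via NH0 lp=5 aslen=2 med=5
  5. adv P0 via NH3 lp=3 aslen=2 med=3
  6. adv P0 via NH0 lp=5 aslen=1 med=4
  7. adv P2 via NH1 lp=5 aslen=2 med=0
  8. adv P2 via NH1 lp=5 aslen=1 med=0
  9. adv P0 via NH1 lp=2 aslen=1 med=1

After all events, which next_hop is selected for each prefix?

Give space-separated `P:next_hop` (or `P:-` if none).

Op 1: best P0=NH2 P1=- P2=-
Op 2: best P0=NH2 P1=- P2=-
Op 3: best P0=- P1=- P2=-
Op 4: best P0=- P1=- P2=NH0
Op 5: best P0=NH3 P1=- P2=NH0
Op 6: best P0=NH0 P1=- P2=NH0
Op 7: best P0=NH0 P1=- P2=NH1
Op 8: best P0=NH0 P1=- P2=NH1
Op 9: best P0=NH0 P1=- P2=NH1

Answer: P0:NH0 P1:- P2:NH1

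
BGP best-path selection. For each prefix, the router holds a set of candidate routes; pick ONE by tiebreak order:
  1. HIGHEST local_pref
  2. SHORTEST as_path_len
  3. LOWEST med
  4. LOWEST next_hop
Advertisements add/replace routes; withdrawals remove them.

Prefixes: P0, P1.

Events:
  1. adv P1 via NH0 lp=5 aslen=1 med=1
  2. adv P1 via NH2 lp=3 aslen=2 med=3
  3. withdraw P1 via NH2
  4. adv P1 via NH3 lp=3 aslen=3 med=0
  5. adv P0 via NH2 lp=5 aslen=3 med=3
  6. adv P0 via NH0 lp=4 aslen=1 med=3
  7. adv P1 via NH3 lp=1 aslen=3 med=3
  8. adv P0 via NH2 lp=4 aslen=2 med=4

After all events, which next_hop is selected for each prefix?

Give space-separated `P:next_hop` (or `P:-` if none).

Answer: P0:NH0 P1:NH0

Derivation:
Op 1: best P0=- P1=NH0
Op 2: best P0=- P1=NH0
Op 3: best P0=- P1=NH0
Op 4: best P0=- P1=NH0
Op 5: best P0=NH2 P1=NH0
Op 6: best P0=NH2 P1=NH0
Op 7: best P0=NH2 P1=NH0
Op 8: best P0=NH0 P1=NH0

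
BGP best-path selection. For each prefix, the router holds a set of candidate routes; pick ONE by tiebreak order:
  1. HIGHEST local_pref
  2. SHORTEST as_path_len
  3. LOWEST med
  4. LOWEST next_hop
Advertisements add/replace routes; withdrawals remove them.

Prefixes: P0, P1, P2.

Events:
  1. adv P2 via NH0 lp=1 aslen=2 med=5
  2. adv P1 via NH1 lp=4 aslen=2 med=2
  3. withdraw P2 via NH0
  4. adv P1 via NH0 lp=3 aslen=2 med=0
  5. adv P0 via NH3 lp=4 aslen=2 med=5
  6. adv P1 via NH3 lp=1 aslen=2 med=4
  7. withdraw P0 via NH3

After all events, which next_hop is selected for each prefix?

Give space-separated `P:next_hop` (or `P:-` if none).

Answer: P0:- P1:NH1 P2:-

Derivation:
Op 1: best P0=- P1=- P2=NH0
Op 2: best P0=- P1=NH1 P2=NH0
Op 3: best P0=- P1=NH1 P2=-
Op 4: best P0=- P1=NH1 P2=-
Op 5: best P0=NH3 P1=NH1 P2=-
Op 6: best P0=NH3 P1=NH1 P2=-
Op 7: best P0=- P1=NH1 P2=-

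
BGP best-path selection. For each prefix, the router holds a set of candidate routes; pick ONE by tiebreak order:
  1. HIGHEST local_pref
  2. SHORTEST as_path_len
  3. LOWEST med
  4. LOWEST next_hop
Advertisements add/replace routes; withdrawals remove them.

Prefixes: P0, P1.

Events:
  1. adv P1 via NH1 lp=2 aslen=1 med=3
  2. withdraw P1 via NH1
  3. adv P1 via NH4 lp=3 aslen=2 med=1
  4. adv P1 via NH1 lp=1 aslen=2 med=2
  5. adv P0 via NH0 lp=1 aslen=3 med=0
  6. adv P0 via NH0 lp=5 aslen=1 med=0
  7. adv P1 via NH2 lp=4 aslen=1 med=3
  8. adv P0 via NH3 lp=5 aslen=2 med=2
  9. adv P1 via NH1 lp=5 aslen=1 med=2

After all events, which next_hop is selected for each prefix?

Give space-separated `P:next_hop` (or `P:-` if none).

Op 1: best P0=- P1=NH1
Op 2: best P0=- P1=-
Op 3: best P0=- P1=NH4
Op 4: best P0=- P1=NH4
Op 5: best P0=NH0 P1=NH4
Op 6: best P0=NH0 P1=NH4
Op 7: best P0=NH0 P1=NH2
Op 8: best P0=NH0 P1=NH2
Op 9: best P0=NH0 P1=NH1

Answer: P0:NH0 P1:NH1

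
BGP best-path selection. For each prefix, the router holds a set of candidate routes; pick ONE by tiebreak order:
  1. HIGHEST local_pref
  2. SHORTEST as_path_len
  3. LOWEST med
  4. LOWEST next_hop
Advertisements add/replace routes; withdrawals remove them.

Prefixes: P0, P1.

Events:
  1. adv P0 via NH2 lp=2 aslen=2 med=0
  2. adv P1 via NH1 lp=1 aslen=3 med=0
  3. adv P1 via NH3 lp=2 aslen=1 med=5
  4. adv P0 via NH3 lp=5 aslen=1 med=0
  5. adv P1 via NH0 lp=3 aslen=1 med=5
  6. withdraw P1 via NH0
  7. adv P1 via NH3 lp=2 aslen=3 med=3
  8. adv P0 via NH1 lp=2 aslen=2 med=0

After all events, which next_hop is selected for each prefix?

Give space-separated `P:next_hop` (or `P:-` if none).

Answer: P0:NH3 P1:NH3

Derivation:
Op 1: best P0=NH2 P1=-
Op 2: best P0=NH2 P1=NH1
Op 3: best P0=NH2 P1=NH3
Op 4: best P0=NH3 P1=NH3
Op 5: best P0=NH3 P1=NH0
Op 6: best P0=NH3 P1=NH3
Op 7: best P0=NH3 P1=NH3
Op 8: best P0=NH3 P1=NH3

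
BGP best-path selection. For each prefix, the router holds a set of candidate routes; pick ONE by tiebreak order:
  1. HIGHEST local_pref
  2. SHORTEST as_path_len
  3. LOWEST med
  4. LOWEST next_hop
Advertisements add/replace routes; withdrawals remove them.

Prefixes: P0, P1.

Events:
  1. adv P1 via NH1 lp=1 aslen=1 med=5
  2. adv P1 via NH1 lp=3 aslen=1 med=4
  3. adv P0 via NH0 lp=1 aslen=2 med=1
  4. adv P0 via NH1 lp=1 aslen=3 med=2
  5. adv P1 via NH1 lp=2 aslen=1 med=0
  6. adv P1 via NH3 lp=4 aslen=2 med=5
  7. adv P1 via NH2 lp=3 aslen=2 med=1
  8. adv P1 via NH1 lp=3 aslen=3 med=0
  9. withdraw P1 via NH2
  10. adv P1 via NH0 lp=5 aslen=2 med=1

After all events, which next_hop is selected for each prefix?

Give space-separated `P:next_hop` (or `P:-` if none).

Op 1: best P0=- P1=NH1
Op 2: best P0=- P1=NH1
Op 3: best P0=NH0 P1=NH1
Op 4: best P0=NH0 P1=NH1
Op 5: best P0=NH0 P1=NH1
Op 6: best P0=NH0 P1=NH3
Op 7: best P0=NH0 P1=NH3
Op 8: best P0=NH0 P1=NH3
Op 9: best P0=NH0 P1=NH3
Op 10: best P0=NH0 P1=NH0

Answer: P0:NH0 P1:NH0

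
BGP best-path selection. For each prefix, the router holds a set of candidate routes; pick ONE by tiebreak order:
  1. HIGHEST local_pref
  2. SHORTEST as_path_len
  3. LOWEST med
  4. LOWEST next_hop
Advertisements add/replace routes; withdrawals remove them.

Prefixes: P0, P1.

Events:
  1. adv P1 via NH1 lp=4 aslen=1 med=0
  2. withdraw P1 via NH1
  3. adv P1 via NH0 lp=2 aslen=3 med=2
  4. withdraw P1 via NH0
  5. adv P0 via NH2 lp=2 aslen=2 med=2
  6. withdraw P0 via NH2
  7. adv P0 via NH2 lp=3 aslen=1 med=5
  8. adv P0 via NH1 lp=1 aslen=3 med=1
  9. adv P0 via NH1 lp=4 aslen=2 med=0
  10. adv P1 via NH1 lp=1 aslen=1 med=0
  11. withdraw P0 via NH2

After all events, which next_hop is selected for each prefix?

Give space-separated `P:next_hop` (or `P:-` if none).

Answer: P0:NH1 P1:NH1

Derivation:
Op 1: best P0=- P1=NH1
Op 2: best P0=- P1=-
Op 3: best P0=- P1=NH0
Op 4: best P0=- P1=-
Op 5: best P0=NH2 P1=-
Op 6: best P0=- P1=-
Op 7: best P0=NH2 P1=-
Op 8: best P0=NH2 P1=-
Op 9: best P0=NH1 P1=-
Op 10: best P0=NH1 P1=NH1
Op 11: best P0=NH1 P1=NH1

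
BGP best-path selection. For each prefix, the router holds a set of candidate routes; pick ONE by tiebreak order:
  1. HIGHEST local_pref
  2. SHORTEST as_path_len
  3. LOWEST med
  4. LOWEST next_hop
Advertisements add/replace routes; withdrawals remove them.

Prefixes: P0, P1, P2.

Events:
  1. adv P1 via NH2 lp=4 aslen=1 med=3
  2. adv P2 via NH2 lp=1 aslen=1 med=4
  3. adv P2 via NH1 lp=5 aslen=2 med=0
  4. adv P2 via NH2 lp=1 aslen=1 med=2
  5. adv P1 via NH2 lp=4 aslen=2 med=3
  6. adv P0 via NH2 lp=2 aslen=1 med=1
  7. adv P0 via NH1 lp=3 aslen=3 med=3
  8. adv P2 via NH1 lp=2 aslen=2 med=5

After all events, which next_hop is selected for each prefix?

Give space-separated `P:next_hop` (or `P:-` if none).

Op 1: best P0=- P1=NH2 P2=-
Op 2: best P0=- P1=NH2 P2=NH2
Op 3: best P0=- P1=NH2 P2=NH1
Op 4: best P0=- P1=NH2 P2=NH1
Op 5: best P0=- P1=NH2 P2=NH1
Op 6: best P0=NH2 P1=NH2 P2=NH1
Op 7: best P0=NH1 P1=NH2 P2=NH1
Op 8: best P0=NH1 P1=NH2 P2=NH1

Answer: P0:NH1 P1:NH2 P2:NH1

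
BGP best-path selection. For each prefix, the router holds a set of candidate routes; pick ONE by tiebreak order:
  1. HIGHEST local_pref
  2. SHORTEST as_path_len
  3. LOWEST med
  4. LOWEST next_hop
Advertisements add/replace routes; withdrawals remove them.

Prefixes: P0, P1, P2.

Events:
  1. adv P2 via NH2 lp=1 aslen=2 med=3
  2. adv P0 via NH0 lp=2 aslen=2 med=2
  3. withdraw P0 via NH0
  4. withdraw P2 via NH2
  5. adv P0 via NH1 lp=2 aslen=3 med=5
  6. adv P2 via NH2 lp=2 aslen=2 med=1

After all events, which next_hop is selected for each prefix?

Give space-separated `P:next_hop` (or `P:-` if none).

Answer: P0:NH1 P1:- P2:NH2

Derivation:
Op 1: best P0=- P1=- P2=NH2
Op 2: best P0=NH0 P1=- P2=NH2
Op 3: best P0=- P1=- P2=NH2
Op 4: best P0=- P1=- P2=-
Op 5: best P0=NH1 P1=- P2=-
Op 6: best P0=NH1 P1=- P2=NH2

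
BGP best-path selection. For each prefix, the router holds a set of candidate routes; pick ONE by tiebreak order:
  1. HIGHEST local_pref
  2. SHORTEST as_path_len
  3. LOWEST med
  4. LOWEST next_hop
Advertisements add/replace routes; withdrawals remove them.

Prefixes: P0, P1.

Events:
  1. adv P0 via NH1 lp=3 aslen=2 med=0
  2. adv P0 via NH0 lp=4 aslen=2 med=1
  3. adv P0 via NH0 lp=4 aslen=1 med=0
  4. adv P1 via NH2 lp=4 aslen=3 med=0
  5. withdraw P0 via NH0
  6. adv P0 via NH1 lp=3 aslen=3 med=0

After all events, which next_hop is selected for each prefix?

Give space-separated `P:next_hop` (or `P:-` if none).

Op 1: best P0=NH1 P1=-
Op 2: best P0=NH0 P1=-
Op 3: best P0=NH0 P1=-
Op 4: best P0=NH0 P1=NH2
Op 5: best P0=NH1 P1=NH2
Op 6: best P0=NH1 P1=NH2

Answer: P0:NH1 P1:NH2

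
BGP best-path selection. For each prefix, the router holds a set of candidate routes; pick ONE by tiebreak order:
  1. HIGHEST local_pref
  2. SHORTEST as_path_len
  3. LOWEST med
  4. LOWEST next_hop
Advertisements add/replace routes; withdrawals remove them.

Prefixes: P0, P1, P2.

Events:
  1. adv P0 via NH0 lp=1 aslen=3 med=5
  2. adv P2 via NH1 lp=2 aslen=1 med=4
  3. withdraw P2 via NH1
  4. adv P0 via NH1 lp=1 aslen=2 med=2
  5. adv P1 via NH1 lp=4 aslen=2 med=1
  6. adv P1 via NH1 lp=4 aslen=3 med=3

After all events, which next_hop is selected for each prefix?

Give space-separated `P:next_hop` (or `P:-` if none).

Op 1: best P0=NH0 P1=- P2=-
Op 2: best P0=NH0 P1=- P2=NH1
Op 3: best P0=NH0 P1=- P2=-
Op 4: best P0=NH1 P1=- P2=-
Op 5: best P0=NH1 P1=NH1 P2=-
Op 6: best P0=NH1 P1=NH1 P2=-

Answer: P0:NH1 P1:NH1 P2:-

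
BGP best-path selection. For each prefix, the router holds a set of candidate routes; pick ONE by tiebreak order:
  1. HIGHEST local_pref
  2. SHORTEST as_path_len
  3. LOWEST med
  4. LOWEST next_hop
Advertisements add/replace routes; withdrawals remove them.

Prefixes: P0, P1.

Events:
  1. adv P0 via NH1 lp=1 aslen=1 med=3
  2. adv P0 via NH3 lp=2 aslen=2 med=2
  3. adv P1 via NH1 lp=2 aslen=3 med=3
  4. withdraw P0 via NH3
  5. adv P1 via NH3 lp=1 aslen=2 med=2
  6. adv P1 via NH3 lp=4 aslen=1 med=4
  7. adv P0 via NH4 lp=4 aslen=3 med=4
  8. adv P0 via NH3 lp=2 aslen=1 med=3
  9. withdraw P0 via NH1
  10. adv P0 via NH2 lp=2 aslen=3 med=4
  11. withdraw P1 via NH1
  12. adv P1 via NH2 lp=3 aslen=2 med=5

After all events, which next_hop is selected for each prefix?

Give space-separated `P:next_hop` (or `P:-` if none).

Answer: P0:NH4 P1:NH3

Derivation:
Op 1: best P0=NH1 P1=-
Op 2: best P0=NH3 P1=-
Op 3: best P0=NH3 P1=NH1
Op 4: best P0=NH1 P1=NH1
Op 5: best P0=NH1 P1=NH1
Op 6: best P0=NH1 P1=NH3
Op 7: best P0=NH4 P1=NH3
Op 8: best P0=NH4 P1=NH3
Op 9: best P0=NH4 P1=NH3
Op 10: best P0=NH4 P1=NH3
Op 11: best P0=NH4 P1=NH3
Op 12: best P0=NH4 P1=NH3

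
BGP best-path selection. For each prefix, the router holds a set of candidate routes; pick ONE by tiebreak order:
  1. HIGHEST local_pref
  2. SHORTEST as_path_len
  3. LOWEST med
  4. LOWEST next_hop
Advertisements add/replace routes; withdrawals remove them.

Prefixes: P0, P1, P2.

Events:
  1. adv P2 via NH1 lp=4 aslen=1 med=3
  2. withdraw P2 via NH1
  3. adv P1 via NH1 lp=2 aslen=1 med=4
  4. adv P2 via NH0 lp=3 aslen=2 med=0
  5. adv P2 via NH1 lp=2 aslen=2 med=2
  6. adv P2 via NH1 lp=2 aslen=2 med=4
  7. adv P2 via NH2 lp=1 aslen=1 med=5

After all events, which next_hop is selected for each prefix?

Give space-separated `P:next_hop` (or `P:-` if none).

Answer: P0:- P1:NH1 P2:NH0

Derivation:
Op 1: best P0=- P1=- P2=NH1
Op 2: best P0=- P1=- P2=-
Op 3: best P0=- P1=NH1 P2=-
Op 4: best P0=- P1=NH1 P2=NH0
Op 5: best P0=- P1=NH1 P2=NH0
Op 6: best P0=- P1=NH1 P2=NH0
Op 7: best P0=- P1=NH1 P2=NH0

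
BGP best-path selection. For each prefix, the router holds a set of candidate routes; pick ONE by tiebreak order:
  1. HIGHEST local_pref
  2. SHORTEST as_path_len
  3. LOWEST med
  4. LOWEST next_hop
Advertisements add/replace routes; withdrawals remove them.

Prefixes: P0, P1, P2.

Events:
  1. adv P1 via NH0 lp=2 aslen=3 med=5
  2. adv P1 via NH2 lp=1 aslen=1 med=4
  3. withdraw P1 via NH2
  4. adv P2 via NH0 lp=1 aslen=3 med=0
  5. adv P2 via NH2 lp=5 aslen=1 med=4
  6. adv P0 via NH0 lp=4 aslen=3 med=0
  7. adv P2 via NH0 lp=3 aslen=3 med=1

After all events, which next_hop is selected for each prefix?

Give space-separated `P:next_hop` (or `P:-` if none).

Answer: P0:NH0 P1:NH0 P2:NH2

Derivation:
Op 1: best P0=- P1=NH0 P2=-
Op 2: best P0=- P1=NH0 P2=-
Op 3: best P0=- P1=NH0 P2=-
Op 4: best P0=- P1=NH0 P2=NH0
Op 5: best P0=- P1=NH0 P2=NH2
Op 6: best P0=NH0 P1=NH0 P2=NH2
Op 7: best P0=NH0 P1=NH0 P2=NH2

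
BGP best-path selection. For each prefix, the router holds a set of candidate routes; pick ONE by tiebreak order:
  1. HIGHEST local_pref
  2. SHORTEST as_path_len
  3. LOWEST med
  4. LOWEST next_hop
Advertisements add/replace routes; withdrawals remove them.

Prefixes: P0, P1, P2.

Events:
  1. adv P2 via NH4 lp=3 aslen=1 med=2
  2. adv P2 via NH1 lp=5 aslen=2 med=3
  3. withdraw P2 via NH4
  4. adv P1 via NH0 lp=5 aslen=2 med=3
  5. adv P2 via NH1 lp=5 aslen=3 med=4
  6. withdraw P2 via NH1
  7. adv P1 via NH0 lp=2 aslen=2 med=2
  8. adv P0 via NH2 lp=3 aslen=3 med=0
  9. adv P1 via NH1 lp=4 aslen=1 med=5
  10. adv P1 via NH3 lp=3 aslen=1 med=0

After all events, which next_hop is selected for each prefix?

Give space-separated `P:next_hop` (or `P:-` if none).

Op 1: best P0=- P1=- P2=NH4
Op 2: best P0=- P1=- P2=NH1
Op 3: best P0=- P1=- P2=NH1
Op 4: best P0=- P1=NH0 P2=NH1
Op 5: best P0=- P1=NH0 P2=NH1
Op 6: best P0=- P1=NH0 P2=-
Op 7: best P0=- P1=NH0 P2=-
Op 8: best P0=NH2 P1=NH0 P2=-
Op 9: best P0=NH2 P1=NH1 P2=-
Op 10: best P0=NH2 P1=NH1 P2=-

Answer: P0:NH2 P1:NH1 P2:-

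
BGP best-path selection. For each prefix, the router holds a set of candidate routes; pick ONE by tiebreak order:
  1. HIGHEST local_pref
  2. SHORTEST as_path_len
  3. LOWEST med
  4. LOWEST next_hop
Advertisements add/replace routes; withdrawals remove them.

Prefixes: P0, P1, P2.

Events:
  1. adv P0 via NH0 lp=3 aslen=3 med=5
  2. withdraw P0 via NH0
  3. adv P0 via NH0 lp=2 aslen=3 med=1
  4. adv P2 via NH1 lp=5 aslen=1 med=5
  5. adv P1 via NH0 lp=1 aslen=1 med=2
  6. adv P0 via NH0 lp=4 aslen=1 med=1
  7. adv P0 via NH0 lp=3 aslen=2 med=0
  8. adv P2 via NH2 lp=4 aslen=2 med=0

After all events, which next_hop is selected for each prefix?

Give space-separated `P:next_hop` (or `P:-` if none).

Op 1: best P0=NH0 P1=- P2=-
Op 2: best P0=- P1=- P2=-
Op 3: best P0=NH0 P1=- P2=-
Op 4: best P0=NH0 P1=- P2=NH1
Op 5: best P0=NH0 P1=NH0 P2=NH1
Op 6: best P0=NH0 P1=NH0 P2=NH1
Op 7: best P0=NH0 P1=NH0 P2=NH1
Op 8: best P0=NH0 P1=NH0 P2=NH1

Answer: P0:NH0 P1:NH0 P2:NH1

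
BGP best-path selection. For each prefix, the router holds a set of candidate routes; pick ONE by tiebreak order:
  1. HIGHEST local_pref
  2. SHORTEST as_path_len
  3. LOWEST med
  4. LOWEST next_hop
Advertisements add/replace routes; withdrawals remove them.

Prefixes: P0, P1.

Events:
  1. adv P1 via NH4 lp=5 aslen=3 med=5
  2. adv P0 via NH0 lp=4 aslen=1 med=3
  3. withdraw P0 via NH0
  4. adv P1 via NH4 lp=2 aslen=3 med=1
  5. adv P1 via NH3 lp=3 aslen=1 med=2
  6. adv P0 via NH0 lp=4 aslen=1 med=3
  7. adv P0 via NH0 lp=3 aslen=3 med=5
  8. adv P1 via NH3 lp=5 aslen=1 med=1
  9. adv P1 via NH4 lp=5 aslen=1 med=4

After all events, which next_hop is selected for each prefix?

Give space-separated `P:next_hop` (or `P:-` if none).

Op 1: best P0=- P1=NH4
Op 2: best P0=NH0 P1=NH4
Op 3: best P0=- P1=NH4
Op 4: best P0=- P1=NH4
Op 5: best P0=- P1=NH3
Op 6: best P0=NH0 P1=NH3
Op 7: best P0=NH0 P1=NH3
Op 8: best P0=NH0 P1=NH3
Op 9: best P0=NH0 P1=NH3

Answer: P0:NH0 P1:NH3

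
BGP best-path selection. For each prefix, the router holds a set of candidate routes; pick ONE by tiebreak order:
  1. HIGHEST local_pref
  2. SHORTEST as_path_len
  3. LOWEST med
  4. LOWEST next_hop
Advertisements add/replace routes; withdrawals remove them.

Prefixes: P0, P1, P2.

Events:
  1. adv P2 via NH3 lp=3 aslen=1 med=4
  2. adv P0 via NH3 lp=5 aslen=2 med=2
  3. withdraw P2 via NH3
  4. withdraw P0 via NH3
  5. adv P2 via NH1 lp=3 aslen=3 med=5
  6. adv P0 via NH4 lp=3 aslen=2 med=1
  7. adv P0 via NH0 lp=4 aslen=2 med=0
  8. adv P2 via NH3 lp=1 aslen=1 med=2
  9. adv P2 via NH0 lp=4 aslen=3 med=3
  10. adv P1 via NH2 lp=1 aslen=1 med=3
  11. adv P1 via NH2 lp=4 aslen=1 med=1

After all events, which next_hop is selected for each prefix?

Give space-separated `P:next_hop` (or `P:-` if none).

Op 1: best P0=- P1=- P2=NH3
Op 2: best P0=NH3 P1=- P2=NH3
Op 3: best P0=NH3 P1=- P2=-
Op 4: best P0=- P1=- P2=-
Op 5: best P0=- P1=- P2=NH1
Op 6: best P0=NH4 P1=- P2=NH1
Op 7: best P0=NH0 P1=- P2=NH1
Op 8: best P0=NH0 P1=- P2=NH1
Op 9: best P0=NH0 P1=- P2=NH0
Op 10: best P0=NH0 P1=NH2 P2=NH0
Op 11: best P0=NH0 P1=NH2 P2=NH0

Answer: P0:NH0 P1:NH2 P2:NH0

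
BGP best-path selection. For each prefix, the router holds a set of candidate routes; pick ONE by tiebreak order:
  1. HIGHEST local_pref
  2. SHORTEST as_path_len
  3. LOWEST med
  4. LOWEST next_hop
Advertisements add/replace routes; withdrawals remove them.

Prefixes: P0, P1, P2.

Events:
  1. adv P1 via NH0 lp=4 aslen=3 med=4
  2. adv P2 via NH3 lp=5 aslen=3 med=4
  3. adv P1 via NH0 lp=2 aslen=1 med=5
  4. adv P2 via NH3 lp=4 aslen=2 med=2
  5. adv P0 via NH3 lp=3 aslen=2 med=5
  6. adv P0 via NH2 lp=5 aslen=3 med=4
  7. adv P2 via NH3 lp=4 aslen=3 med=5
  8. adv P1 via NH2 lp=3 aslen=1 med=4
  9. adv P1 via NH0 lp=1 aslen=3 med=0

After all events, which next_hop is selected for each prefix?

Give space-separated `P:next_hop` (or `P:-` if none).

Answer: P0:NH2 P1:NH2 P2:NH3

Derivation:
Op 1: best P0=- P1=NH0 P2=-
Op 2: best P0=- P1=NH0 P2=NH3
Op 3: best P0=- P1=NH0 P2=NH3
Op 4: best P0=- P1=NH0 P2=NH3
Op 5: best P0=NH3 P1=NH0 P2=NH3
Op 6: best P0=NH2 P1=NH0 P2=NH3
Op 7: best P0=NH2 P1=NH0 P2=NH3
Op 8: best P0=NH2 P1=NH2 P2=NH3
Op 9: best P0=NH2 P1=NH2 P2=NH3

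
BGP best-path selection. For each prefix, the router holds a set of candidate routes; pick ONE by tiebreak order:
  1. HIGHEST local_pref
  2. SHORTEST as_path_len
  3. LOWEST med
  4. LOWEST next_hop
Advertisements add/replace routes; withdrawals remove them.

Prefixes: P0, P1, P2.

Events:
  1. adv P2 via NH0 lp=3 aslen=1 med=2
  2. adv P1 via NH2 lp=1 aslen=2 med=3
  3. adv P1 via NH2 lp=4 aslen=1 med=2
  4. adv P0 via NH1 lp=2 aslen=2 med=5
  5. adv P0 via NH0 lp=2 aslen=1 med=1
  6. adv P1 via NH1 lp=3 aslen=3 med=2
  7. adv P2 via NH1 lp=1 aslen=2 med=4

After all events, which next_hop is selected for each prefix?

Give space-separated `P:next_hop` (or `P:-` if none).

Answer: P0:NH0 P1:NH2 P2:NH0

Derivation:
Op 1: best P0=- P1=- P2=NH0
Op 2: best P0=- P1=NH2 P2=NH0
Op 3: best P0=- P1=NH2 P2=NH0
Op 4: best P0=NH1 P1=NH2 P2=NH0
Op 5: best P0=NH0 P1=NH2 P2=NH0
Op 6: best P0=NH0 P1=NH2 P2=NH0
Op 7: best P0=NH0 P1=NH2 P2=NH0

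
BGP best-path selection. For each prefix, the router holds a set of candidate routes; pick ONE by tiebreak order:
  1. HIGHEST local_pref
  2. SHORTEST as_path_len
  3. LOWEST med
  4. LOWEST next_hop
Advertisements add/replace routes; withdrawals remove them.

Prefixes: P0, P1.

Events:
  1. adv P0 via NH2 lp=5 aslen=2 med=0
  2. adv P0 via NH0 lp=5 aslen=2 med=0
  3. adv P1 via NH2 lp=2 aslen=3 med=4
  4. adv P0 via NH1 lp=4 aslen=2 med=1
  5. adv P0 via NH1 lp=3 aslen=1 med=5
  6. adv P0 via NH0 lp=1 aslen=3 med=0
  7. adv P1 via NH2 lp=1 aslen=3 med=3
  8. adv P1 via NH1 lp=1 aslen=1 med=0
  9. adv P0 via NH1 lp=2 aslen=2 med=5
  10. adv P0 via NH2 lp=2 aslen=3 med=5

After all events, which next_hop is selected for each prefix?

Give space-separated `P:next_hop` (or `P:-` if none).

Op 1: best P0=NH2 P1=-
Op 2: best P0=NH0 P1=-
Op 3: best P0=NH0 P1=NH2
Op 4: best P0=NH0 P1=NH2
Op 5: best P0=NH0 P1=NH2
Op 6: best P0=NH2 P1=NH2
Op 7: best P0=NH2 P1=NH2
Op 8: best P0=NH2 P1=NH1
Op 9: best P0=NH2 P1=NH1
Op 10: best P0=NH1 P1=NH1

Answer: P0:NH1 P1:NH1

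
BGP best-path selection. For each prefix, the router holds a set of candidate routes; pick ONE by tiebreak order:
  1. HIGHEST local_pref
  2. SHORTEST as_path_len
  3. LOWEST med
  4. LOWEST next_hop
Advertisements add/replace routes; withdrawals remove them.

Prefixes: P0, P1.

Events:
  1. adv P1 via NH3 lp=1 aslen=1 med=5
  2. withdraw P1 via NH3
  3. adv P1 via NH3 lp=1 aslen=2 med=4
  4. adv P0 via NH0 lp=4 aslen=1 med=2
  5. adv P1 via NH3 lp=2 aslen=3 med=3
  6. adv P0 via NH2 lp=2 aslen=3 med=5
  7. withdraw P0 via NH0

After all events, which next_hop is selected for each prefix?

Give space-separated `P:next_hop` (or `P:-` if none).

Answer: P0:NH2 P1:NH3

Derivation:
Op 1: best P0=- P1=NH3
Op 2: best P0=- P1=-
Op 3: best P0=- P1=NH3
Op 4: best P0=NH0 P1=NH3
Op 5: best P0=NH0 P1=NH3
Op 6: best P0=NH0 P1=NH3
Op 7: best P0=NH2 P1=NH3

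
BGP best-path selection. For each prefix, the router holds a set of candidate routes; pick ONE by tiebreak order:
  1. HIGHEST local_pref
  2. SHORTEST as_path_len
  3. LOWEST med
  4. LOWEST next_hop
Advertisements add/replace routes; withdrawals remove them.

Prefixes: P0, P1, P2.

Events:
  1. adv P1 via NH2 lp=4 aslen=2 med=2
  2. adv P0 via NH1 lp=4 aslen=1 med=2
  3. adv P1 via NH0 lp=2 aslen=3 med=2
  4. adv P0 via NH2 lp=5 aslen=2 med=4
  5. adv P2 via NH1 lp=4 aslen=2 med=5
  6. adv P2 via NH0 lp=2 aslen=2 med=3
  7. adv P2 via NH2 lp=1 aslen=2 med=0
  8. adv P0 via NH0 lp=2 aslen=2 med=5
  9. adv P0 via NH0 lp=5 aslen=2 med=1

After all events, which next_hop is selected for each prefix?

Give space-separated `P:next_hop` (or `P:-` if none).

Answer: P0:NH0 P1:NH2 P2:NH1

Derivation:
Op 1: best P0=- P1=NH2 P2=-
Op 2: best P0=NH1 P1=NH2 P2=-
Op 3: best P0=NH1 P1=NH2 P2=-
Op 4: best P0=NH2 P1=NH2 P2=-
Op 5: best P0=NH2 P1=NH2 P2=NH1
Op 6: best P0=NH2 P1=NH2 P2=NH1
Op 7: best P0=NH2 P1=NH2 P2=NH1
Op 8: best P0=NH2 P1=NH2 P2=NH1
Op 9: best P0=NH0 P1=NH2 P2=NH1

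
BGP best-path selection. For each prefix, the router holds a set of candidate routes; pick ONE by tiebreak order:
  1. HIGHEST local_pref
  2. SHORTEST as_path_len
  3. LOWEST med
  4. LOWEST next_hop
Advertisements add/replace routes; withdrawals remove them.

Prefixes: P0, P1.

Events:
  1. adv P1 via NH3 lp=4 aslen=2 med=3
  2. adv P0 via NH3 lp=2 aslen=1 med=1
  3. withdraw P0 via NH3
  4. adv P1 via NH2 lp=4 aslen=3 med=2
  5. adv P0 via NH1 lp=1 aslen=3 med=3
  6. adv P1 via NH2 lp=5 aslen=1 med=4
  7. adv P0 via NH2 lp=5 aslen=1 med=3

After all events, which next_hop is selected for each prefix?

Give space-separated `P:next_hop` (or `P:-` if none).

Answer: P0:NH2 P1:NH2

Derivation:
Op 1: best P0=- P1=NH3
Op 2: best P0=NH3 P1=NH3
Op 3: best P0=- P1=NH3
Op 4: best P0=- P1=NH3
Op 5: best P0=NH1 P1=NH3
Op 6: best P0=NH1 P1=NH2
Op 7: best P0=NH2 P1=NH2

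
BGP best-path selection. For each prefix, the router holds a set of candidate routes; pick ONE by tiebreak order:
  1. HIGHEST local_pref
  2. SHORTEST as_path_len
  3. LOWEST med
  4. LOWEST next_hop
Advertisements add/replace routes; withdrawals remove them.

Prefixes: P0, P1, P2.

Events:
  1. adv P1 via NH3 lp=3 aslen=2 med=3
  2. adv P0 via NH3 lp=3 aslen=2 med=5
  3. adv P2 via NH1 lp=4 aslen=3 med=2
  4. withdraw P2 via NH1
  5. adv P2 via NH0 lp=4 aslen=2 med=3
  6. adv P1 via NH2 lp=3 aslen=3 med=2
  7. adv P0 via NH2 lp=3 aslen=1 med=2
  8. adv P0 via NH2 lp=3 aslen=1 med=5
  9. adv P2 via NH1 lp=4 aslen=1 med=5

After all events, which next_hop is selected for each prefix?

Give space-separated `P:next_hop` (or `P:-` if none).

Op 1: best P0=- P1=NH3 P2=-
Op 2: best P0=NH3 P1=NH3 P2=-
Op 3: best P0=NH3 P1=NH3 P2=NH1
Op 4: best P0=NH3 P1=NH3 P2=-
Op 5: best P0=NH3 P1=NH3 P2=NH0
Op 6: best P0=NH3 P1=NH3 P2=NH0
Op 7: best P0=NH2 P1=NH3 P2=NH0
Op 8: best P0=NH2 P1=NH3 P2=NH0
Op 9: best P0=NH2 P1=NH3 P2=NH1

Answer: P0:NH2 P1:NH3 P2:NH1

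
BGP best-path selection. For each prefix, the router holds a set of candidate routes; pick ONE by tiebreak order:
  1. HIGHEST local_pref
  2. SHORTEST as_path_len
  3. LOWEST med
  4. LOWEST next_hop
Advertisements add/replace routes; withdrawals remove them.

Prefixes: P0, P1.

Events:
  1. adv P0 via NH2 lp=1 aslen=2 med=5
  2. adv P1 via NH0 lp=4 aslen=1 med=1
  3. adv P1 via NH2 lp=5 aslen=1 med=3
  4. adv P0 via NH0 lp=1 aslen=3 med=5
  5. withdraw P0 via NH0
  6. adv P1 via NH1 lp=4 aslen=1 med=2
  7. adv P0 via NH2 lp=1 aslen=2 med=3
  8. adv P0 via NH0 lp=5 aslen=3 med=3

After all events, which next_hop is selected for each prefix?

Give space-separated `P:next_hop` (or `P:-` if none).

Op 1: best P0=NH2 P1=-
Op 2: best P0=NH2 P1=NH0
Op 3: best P0=NH2 P1=NH2
Op 4: best P0=NH2 P1=NH2
Op 5: best P0=NH2 P1=NH2
Op 6: best P0=NH2 P1=NH2
Op 7: best P0=NH2 P1=NH2
Op 8: best P0=NH0 P1=NH2

Answer: P0:NH0 P1:NH2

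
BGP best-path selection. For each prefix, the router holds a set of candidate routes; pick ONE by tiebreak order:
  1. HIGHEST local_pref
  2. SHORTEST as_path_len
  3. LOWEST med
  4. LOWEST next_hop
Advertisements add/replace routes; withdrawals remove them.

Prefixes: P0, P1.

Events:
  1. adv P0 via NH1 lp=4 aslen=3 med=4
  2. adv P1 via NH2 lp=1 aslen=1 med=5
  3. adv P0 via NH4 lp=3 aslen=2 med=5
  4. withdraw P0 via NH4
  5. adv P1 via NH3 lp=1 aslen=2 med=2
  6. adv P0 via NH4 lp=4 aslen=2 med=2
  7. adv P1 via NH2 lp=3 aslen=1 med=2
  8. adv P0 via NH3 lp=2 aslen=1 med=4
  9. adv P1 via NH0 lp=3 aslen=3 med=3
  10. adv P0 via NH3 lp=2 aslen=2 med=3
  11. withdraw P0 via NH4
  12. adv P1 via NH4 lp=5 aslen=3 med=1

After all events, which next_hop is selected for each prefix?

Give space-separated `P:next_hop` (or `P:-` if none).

Answer: P0:NH1 P1:NH4

Derivation:
Op 1: best P0=NH1 P1=-
Op 2: best P0=NH1 P1=NH2
Op 3: best P0=NH1 P1=NH2
Op 4: best P0=NH1 P1=NH2
Op 5: best P0=NH1 P1=NH2
Op 6: best P0=NH4 P1=NH2
Op 7: best P0=NH4 P1=NH2
Op 8: best P0=NH4 P1=NH2
Op 9: best P0=NH4 P1=NH2
Op 10: best P0=NH4 P1=NH2
Op 11: best P0=NH1 P1=NH2
Op 12: best P0=NH1 P1=NH4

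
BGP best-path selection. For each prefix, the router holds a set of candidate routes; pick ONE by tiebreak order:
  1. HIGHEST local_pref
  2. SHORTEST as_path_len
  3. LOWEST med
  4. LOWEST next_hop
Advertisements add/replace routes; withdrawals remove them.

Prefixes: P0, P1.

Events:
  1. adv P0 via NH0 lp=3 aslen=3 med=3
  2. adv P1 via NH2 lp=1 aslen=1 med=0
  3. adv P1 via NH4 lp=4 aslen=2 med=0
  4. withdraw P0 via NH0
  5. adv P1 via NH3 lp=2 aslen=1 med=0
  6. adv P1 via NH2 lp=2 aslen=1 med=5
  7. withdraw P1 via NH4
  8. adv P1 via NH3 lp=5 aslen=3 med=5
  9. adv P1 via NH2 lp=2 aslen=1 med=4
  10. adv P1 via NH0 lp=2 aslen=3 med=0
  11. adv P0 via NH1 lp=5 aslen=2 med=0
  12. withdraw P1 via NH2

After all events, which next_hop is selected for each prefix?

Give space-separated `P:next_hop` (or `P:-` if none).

Op 1: best P0=NH0 P1=-
Op 2: best P0=NH0 P1=NH2
Op 3: best P0=NH0 P1=NH4
Op 4: best P0=- P1=NH4
Op 5: best P0=- P1=NH4
Op 6: best P0=- P1=NH4
Op 7: best P0=- P1=NH3
Op 8: best P0=- P1=NH3
Op 9: best P0=- P1=NH3
Op 10: best P0=- P1=NH3
Op 11: best P0=NH1 P1=NH3
Op 12: best P0=NH1 P1=NH3

Answer: P0:NH1 P1:NH3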